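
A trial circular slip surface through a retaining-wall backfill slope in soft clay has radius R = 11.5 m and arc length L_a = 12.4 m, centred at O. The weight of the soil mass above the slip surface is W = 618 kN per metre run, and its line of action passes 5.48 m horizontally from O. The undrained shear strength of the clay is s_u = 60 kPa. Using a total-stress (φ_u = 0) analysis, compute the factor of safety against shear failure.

FS = 2.53

Taking moments about the centre O, the resisting moment is provided by the undrained shear strength acting along the arc:
M_R = s_u·L_a·R = 60·12.40·11.5 = 8556.0 kN·m/m
M_D = W·d = 618·5.48 = 3386.6 kN·m/m
FS = M_R / M_D = 8556.0 / 3386.6 = 2.526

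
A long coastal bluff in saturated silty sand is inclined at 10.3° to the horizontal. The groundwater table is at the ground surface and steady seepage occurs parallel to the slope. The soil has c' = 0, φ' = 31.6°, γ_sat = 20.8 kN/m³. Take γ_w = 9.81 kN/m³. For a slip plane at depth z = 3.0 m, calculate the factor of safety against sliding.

FS = 1.79

With seepage parallel to the slope and the water table at the surface, the effective normal stress on the slip plane uses the buoyant unit weight γ' = γ_sat − γ_w while the driving shear stress uses γ_sat:
FS = [c' + γ' z cos²β tanφ'] / [γ_sat z sinβ cosβ]
(For c' = 0 this reduces to FS = (γ'/γ_sat)·tanφ'/tanβ.)
γ' = 20.8 − 9.81 = 10.99 kN/m³
Numerator = 0.0 + 10.99·3.0·cos²10.3°·tan31.6° = 0.0 + 10.99·3.0·0.9680·0.6152 = 19.635 kPa
Denominator = 20.8·3.0·sin10.3°·cos10.3° = 20.8·3.0·0.1788·0.9839 = 10.977 kPa
FS = 19.635 / 10.977 = 1.789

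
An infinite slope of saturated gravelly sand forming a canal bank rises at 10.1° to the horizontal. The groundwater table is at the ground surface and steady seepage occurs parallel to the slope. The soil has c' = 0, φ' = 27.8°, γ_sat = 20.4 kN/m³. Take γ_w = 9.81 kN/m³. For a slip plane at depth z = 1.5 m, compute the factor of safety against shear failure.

With seepage parallel to the slope and the water table at the surface, the effective normal stress on the slip plane uses the buoyant unit weight γ' = γ_sat − γ_w while the driving shear stress uses γ_sat:
FS = [c' + γ' z cos²β tanφ'] / [γ_sat z sinβ cosβ]
(For c' = 0 this reduces to FS = (γ'/γ_sat)·tanφ'/tanβ.)
γ' = 20.4 − 9.81 = 10.59 kN/m³
Numerator = 0.0 + 10.59·1.5·cos²10.1°·tan27.8° = 0.0 + 10.59·1.5·0.9692·0.5272 = 8.118 kPa
Denominator = 20.4·1.5·sin10.1°·cos10.1° = 20.4·1.5·0.1754·0.9845 = 5.283 kPa
FS = 8.118 / 5.283 = 1.537

FS = 1.54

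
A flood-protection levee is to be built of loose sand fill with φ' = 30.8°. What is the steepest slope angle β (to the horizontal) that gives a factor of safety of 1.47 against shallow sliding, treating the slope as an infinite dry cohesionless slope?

β = 22.1°

For an infinite dry cohesionless slope FS = tanφ'/tanβ, so tanβ = tanφ' / FS.
tanβ = tan30.8° / 1.47 = 0.5961 / 1.47 = 0.4055
β = arctan(0.4055) = 22.07°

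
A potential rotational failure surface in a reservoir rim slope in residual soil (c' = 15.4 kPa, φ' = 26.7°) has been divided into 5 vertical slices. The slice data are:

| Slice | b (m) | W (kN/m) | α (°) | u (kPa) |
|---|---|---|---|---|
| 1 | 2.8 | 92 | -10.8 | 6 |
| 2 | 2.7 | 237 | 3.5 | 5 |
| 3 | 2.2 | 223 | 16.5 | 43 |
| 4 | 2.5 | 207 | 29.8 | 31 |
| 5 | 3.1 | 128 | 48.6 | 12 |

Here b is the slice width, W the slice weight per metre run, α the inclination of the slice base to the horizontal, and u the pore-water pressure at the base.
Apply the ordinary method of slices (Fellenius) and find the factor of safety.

FS = 1.94

Ordinary method of slices: FS = Σ[c'·Δl_i + (W_i cosα_i − u_i·Δl_i)·tanφ'] / Σ W_i sinα_i, with Δl_i = b_i / cosα_i.
Slice 1: Δl = 2.8/cos(-10.8°) = 2.850 m; N'_1 = 92·cos(-10.8°) − 6·2.850 = 73.3; c'Δl = 43.90; W sinα = -17.2
Slice 2: Δl = 2.7/cos3.5° = 2.705 m; N'_2 = 237·cos3.5° − 5·2.705 = 223.0; c'Δl = 41.66; W sinα = 14.5
Slice 3: Δl = 2.2/cos16.5° = 2.294 m; N'_3 = 223·cos16.5° − 43·2.294 = 115.2; c'Δl = 35.34; W sinα = 63.3
Slice 4: Δl = 2.5/cos29.8° = 2.881 m; N'_4 = 207·cos29.8° − 31·2.881 = 90.3; c'Δl = 44.37; W sinα = 102.9
Slice 5: Δl = 3.1/cos48.6° = 4.688 m; N'_5 = 128·cos48.6° − 12·4.688 = 28.4; c'Δl = 72.19; W sinα = 96.0
Σc'Δl = 237.4 kN/m; ΣN' = 530.2 kN/m; ΣW sinα = 259.5 kN/m
Resisting = 237.4 + 530.2·tan26.7° = 237.4 + 266.6 = 504.1 kN/m
FS = 504.1 / 259.5 = 1.943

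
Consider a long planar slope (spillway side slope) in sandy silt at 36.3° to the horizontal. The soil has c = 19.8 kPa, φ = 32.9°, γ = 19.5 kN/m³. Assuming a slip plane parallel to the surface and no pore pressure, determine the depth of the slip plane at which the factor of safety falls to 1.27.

z = 5.47 m

Setting FS = 1.27 in FS = [c + γz cos²β tanφ] / [γz sinβ cosβ] and solving for z:
z = c / [γ cosβ (FS·sinβ − cosβ·tanφ)]
  = 19.8 / [19.5·cos36.3°·(1.27·sin36.3° − cos36.3°·tan32.9°)]
  = 19.8 / [19.5·0.8059·(1.27·0.5920 − 0.8059·0.6469)]
  = 19.8 / 3.6221 = 5.466 m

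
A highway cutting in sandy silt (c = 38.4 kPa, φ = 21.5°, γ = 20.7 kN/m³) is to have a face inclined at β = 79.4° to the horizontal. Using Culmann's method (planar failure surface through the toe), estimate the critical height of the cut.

Culmann's analysis gives the critical failure plane at α_cr = (β + φ)/2 = (79.4 + 21.5)/2 = 50.5°, and the critical height
H_c = (4c/γ) · sinβ cosφ / [1 − cos(β − φ)]
    = (4·38.4/20.7) · sin79.4°·cos21.5° / [1 − cos(57.9°)]
    = 7.420 · 0.9829·0.9304 / [1 − 0.5314]
    = 7.420 · 0.9145 / 0.4686
    = 14.48 m

H_c = 14.48 m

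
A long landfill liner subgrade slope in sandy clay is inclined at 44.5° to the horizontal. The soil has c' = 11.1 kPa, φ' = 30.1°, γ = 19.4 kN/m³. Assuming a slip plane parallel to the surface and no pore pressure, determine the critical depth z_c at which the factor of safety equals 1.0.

z_c = 2.79 m

Setting FS = 1.00 in FS = [c' + γz cos²β tanφ'] / [γz sinβ cosβ] and solving for z:
z = c' / [γ cosβ (FS·sinβ − cosβ·tanφ')]
  = 11.1 / [19.4·cos44.5°·(1.00·sin44.5° − cos44.5°·tan30.1°)]
  = 11.1 / [19.4·0.7133·(1.00·0.7009 − 0.7133·0.5797)]
  = 11.1 / 3.9775 = 2.791 m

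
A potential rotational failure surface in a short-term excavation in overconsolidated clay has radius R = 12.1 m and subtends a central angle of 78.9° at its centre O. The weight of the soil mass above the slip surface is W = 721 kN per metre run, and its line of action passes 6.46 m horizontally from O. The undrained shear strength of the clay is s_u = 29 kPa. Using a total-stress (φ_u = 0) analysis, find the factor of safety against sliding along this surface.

Taking moments about the centre O, the resisting moment is provided by the undrained shear strength acting along the arc:
Arc length L_a = R·θ = 12.1·(78.9°·π/180) = 12.1·1.3771 = 16.66 m
M_R = s_u·L_a·R = 29·16.66·12.1 = 5846.9 kN·m/m
M_D = W·d = 721·6.46 = 4657.7 kN·m/m
FS = M_R / M_D = 5846.9 / 4657.7 = 1.255

FS = 1.26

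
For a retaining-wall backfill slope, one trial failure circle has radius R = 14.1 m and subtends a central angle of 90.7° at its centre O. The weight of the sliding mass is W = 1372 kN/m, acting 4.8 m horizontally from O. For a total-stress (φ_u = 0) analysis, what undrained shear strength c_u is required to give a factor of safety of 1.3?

FS = c_u·L_a·R / (W·d), so c_u = FS·W·d / (L_a·R).
Arc length L_a = R·θ = 14.1·(90.7°·π/180) = 14.1·1.5830 = 22.32 m
c_u = 1.3·1372·4.8 / (22.32·14.1) = 8561.3 / 314.72 = 27.20 kPa

c_u = 27.2 kPa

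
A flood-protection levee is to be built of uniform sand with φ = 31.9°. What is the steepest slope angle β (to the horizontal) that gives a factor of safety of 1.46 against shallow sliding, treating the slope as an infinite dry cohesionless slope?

For an infinite dry cohesionless slope FS = tanφ/tanβ, so tanβ = tanφ / FS.
tanβ = tan31.9° / 1.46 = 0.6224 / 1.46 = 0.4263
β = arctan(0.4263) = 23.09°

β = 23.1°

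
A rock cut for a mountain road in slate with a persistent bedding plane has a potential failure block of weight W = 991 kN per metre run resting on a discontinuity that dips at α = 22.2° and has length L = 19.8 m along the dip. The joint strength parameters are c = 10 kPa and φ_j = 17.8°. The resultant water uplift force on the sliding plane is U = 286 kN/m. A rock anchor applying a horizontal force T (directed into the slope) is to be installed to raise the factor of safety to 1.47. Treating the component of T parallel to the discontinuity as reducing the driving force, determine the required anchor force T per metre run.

Resolving forces along and normal to the sliding plane, with the horizontal anchor force T adding T·sinα to the effective normal force and T·cosα acting up the plane against the driving force:
FS = [cL + (W cosα − U + T sinα) tanφ_j] / [W sinα − T cosα]
Without the anchor: N' = 631.5 kN/m, driving T_d = 374.4 kN/m, resisting R = 10·19.8 + 631.5·tan17.8° = 400.8 kN/m, FS = 1.07.
Setting FS = 1.47 and solving for T:
1.47·(374.4 − T cos22.2°) = 400.8 + T sin22.2°·tan17.8°
T·(sin22.2°·tan17.8° + 1.47·cos22.2°) = 1.47·374.4 − 400.8
T·(0.3778·0.3211 + 1.47·0.9259) = 550.4 − 400.8 = 149.7
T·1.4823 = 149.7
T = 101.0 kN/m

T = 101 kN/m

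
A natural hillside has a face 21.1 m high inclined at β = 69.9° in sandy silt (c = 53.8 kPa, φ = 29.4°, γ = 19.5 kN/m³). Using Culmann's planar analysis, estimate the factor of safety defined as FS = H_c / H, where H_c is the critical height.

FS = 1.79

H_c = (4c/γ) · sinβ cosφ / [1 − cos(β − φ)]
    = (4·53.8/19.5) · sin69.9°·cos29.4° / [1 − cos40.5°]
    = 11.036 · 0.8182 / 0.2396 = 37.68 m
FS = H_c / H = 37.68 / 21.1 = 1.786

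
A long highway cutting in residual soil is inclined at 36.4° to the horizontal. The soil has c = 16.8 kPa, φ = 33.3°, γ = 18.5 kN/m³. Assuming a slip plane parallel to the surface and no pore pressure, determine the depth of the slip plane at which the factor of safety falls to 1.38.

Setting FS = 1.38 in FS = [c + γz cos²β tanφ] / [γz sinβ cosβ] and solving for z:
z = c / [γ cosβ (FS·sinβ − cosβ·tanφ)]
  = 16.8 / [18.5·cos36.4°·(1.38·sin36.4° − cos36.4°·tan33.3°)]
  = 16.8 / [18.5·0.8049·(1.38·0.5934 − 0.8049·0.6569)]
  = 16.8 / 4.3213 = 3.888 m

z = 3.89 m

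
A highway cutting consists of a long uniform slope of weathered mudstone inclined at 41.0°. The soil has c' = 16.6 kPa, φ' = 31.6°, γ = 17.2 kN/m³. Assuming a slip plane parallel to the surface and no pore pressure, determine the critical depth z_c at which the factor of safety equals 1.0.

z_c = 6.67 m

Setting FS = 1.00 in FS = [c' + γz cos²β tanφ'] / [γz sinβ cosβ] and solving for z:
z = c' / [γ cosβ (FS·sinβ − cosβ·tanφ')]
  = 16.6 / [17.2·cos41.0°·(1.00·sin41.0° − cos41.0°·tan31.6°)]
  = 16.6 / [17.2·0.7547·(1.00·0.6561 − 0.7547·0.6152)]
  = 16.6 / 2.4892 = 6.669 m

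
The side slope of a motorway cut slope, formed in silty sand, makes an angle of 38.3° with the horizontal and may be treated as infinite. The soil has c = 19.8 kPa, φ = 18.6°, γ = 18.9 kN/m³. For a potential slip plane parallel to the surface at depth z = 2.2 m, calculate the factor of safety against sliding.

For an infinite slope with a slip plane parallel to the surface (no pore pressure): FS = [c + γz cos²β tanφ] / [γz sinβ cosβ].
γz = 18.9·2.2 = 41.58 kN/m²
Numerator = 19.8 + 41.58·cos²38.3°·tan18.6° = 19.8 + 41.58·0.6159·0.3365 = 28.418 kPa
Denominator = 41.58·sin38.3°·cos38.3° = 41.58·0.6198·0.7848 = 20.224 kPa
FS = 28.418 / 20.224 = 1.405

FS = 1.41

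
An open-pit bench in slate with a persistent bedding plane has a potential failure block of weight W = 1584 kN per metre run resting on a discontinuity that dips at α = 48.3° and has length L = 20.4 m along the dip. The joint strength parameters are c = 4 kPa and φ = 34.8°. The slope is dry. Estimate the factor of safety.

FS = 0.69

Resolving the block weight along and normal to the plane and applying the Mohr–Coulomb strength on the joint:
N' = W cosα = 1584·cos48.3° = 1053.7 kN/m
Driving force T = W sinα = 1584·sin48.3° = 1182.7 kN/m
Resisting force R = c·L + N'·tanφ = 4·20.4 + 1053.7·tan34.8° = 81.6 + 732.4 = 814.0 kN/m
FS = R / T = 814.0 / 1182.7 = 0.688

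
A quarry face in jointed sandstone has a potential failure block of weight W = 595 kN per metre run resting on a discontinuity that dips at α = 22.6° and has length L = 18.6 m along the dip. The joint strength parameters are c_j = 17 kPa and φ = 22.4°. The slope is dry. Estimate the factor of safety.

Resolving the block weight along and normal to the plane and applying the Mohr–Coulomb strength on the joint:
N' = W cosα = 595·cos22.6° = 549.3 kN/m
Driving force T = W sinα = 595·sin22.6° = 228.7 kN/m
Resisting force R = c_j·L + N'·tanφ = 17·18.6 + 549.3·tan22.4° = 316.2 + 226.4 = 542.6 kN/m
FS = R / T = 542.6 / 228.7 = 2.373

FS = 2.37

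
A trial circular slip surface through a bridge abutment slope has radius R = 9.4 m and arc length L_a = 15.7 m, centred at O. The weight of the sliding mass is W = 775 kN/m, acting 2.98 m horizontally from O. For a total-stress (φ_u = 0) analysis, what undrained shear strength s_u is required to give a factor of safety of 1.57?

s_u = 24.6 kPa

FS = s_u·L_a·R / (W·d), so s_u = FS·W·d / (L_a·R).
s_u = 1.57·775·2.98 / (15.70·9.4) = 3625.9 / 147.58 = 24.57 kPa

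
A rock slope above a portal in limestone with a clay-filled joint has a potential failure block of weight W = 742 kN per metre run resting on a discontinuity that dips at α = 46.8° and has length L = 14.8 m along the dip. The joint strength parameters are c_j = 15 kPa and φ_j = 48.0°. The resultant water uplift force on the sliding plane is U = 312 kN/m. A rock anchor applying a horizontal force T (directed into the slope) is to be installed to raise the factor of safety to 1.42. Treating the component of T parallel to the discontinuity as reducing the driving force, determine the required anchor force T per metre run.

T = 184 kN/m

Resolving forces along and normal to the sliding plane, with the horizontal anchor force T adding T·sinα to the effective normal force and T·cosα acting up the plane against the driving force:
FS = [c_jL + (W cosα − U + T sinα) tanφ_j] / [W sinα − T cosα]
Without the anchor: N' = 195.9 kN/m, driving T_d = 540.9 kN/m, resisting R = 15·14.8 + 195.9·tan48.0° = 439.6 kN/m, FS = 0.81.
Setting FS = 1.42 and solving for T:
1.42·(540.9 − T cos46.8°) = 439.6 + T sin46.8°·tan48.0°
T·(sin46.8°·tan48.0° + 1.42·cos46.8°) = 1.42·540.9 − 439.6
T·(0.7290·1.1106 + 1.42·0.6845) = 768.1 − 439.6 = 328.5
T·1.7817 = 328.5
T = 184.4 kN/m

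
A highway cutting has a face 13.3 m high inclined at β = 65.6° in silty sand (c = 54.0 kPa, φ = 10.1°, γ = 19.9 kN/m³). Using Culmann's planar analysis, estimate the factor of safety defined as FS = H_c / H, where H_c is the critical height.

H_c = (4c/γ) · sinβ cosφ / [1 − cos(β − φ)]
    = (4·54.0/19.9) · sin65.6°·cos10.1° / [1 − cos55.5°]
    = 10.854 · 0.8966 / 0.4336 = 22.44 m
FS = H_c / H = 22.44 / 13.3 = 1.688

FS = 1.69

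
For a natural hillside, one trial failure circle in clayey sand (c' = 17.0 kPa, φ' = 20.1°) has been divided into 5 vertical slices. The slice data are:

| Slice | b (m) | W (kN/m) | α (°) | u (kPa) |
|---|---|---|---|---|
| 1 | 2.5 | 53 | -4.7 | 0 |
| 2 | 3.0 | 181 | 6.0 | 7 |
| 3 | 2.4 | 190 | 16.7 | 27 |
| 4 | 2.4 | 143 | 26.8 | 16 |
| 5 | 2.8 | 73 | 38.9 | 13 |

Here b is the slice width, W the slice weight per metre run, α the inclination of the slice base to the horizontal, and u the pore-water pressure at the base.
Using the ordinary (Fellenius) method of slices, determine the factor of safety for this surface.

Ordinary method of slices: FS = Σ[c'·Δl_i + (W_i cosα_i − u_i·Δl_i)·tanφ'] / Σ W_i sinα_i, with Δl_i = b_i / cosα_i.
Slice 1: Δl = 2.5/cos(-4.7°) = 2.508 m; N'_1 = 53·cos(-4.7°) − 0·2.508 = 52.8; c'Δl = 42.64; W sinα = -4.3
Slice 2: Δl = 3.0/cos6.0° = 3.017 m; N'_2 = 181·cos6.0° − 7·3.017 = 158.9; c'Δl = 51.28; W sinα = 18.9
Slice 3: Δl = 2.4/cos16.7° = 2.506 m; N'_3 = 190·cos16.7° − 27·2.506 = 114.3; c'Δl = 42.60; W sinα = 54.6
Slice 4: Δl = 2.4/cos26.8° = 2.689 m; N'_4 = 143·cos26.8° − 16·2.689 = 84.6; c'Δl = 45.71; W sinα = 64.5
Slice 5: Δl = 2.8/cos38.9° = 3.598 m; N'_5 = 73·cos38.9° − 13·3.598 = 10.0; c'Δl = 61.16; W sinα = 45.8
Σc'Δl = 243.4 kN/m; ΣN' = 420.7 kN/m; ΣW sinα = 179.5 kN/m
Resisting = 243.4 + 420.7·tan20.1° = 243.4 + 154.0 = 397.4 kN/m
FS = 397.4 / 179.5 = 2.214

FS = 2.21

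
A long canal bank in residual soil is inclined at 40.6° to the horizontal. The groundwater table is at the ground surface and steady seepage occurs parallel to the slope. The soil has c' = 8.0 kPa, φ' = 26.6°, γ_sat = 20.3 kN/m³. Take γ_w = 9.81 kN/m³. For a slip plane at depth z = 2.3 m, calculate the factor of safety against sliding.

FS = 0.65

With seepage parallel to the slope and the water table at the surface, the effective normal stress on the slip plane uses the buoyant unit weight γ' = γ_sat − γ_w while the driving shear stress uses γ_sat:
FS = [c' + γ' z cos²β tanφ'] / [γ_sat z sinβ cosβ]
γ' = 20.3 − 9.81 = 10.49 kN/m³
Numerator = 8.0 + 10.49·2.3·cos²40.6°·tan26.6° = 8.0 + 10.49·2.3·0.5765·0.5008 = 14.965 kPa
Denominator = 20.3·2.3·sin40.6°·cos40.6° = 20.3·2.3·0.6508·0.7593 = 23.070 kPa
FS = 14.965 / 23.070 = 0.649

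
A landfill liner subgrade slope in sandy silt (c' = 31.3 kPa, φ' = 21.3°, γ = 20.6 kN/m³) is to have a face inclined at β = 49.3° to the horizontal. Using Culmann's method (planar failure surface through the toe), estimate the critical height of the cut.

H_c = 36.68 m

Culmann's analysis gives the critical failure plane at α_cr = (β + φ')/2 = (49.3 + 21.3)/2 = 35.3°, and the critical height
H_c = (4c'/γ) · sinβ cosφ' / [1 − cos(β − φ')]
    = (4·31.3/20.6) · sin49.3°·cos21.3° / [1 − cos(28.0°)]
    = 6.078 · 0.7581·0.9317 / [1 − 0.8829]
    = 6.078 · 0.7063 / 0.1171
    = 36.68 m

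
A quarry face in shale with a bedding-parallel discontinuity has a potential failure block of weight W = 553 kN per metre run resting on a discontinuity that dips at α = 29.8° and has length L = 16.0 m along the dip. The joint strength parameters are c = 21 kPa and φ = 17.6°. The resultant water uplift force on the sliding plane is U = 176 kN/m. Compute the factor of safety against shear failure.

FS = 1.57

Resolving the block weight along and normal to the plane and applying the Mohr–Coulomb strength on the joint:
N' = W cosα − U = 553·cos29.8° − 176 = 303.9 kN/m
Driving force T = W sinα = 553·sin29.8° = 274.8 kN/m
Resisting force R = c·L + N'·tanφ = 21·16.0 + 303.9·tan17.6° = 336.0 + 96.4 = 432.4 kN/m
FS = R / T = 432.4 / 274.8 = 1.573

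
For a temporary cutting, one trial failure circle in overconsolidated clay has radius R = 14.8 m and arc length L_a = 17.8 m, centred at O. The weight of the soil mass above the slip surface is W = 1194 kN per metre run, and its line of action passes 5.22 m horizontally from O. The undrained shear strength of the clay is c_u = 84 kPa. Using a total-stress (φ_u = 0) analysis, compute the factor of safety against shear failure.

Taking moments about the centre O, the resisting moment is provided by the undrained shear strength acting along the arc:
M_R = c_u·L_a·R = 84·17.80·14.8 = 22129.0 kN·m/m
M_D = W·d = 1194·5.22 = 6232.7 kN·m/m
FS = M_R / M_D = 22129.0 / 6232.7 = 3.550

FS = 3.55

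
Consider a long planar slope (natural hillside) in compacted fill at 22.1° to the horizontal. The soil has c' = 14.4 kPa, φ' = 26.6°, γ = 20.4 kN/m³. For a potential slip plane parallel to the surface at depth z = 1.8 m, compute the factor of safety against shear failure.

For an infinite slope with a slip plane parallel to the surface (no pore pressure): FS = [c' + γz cos²β tanφ'] / [γz sinβ cosβ].
γz = 20.4·1.8 = 36.72 kN/m²
Numerator = 14.4 + 36.72·cos²22.1°·tan26.6° = 14.4 + 36.72·0.8585·0.5008 = 30.185 kPa
Denominator = 36.72·sin22.1°·cos22.1° = 36.72·0.3762·0.9265 = 12.800 kPa
FS = 30.185 / 12.800 = 2.358

FS = 2.36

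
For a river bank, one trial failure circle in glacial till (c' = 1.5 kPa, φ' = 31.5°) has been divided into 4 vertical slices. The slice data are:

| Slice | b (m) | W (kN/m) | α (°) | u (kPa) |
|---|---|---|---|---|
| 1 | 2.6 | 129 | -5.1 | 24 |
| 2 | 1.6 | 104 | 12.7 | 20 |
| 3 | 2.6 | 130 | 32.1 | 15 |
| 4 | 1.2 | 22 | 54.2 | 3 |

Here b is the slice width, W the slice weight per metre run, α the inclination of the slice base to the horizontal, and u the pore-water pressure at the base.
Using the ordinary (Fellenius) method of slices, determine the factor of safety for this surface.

FS = 1.42

Ordinary method of slices: FS = Σ[c'·Δl_i + (W_i cosα_i − u_i·Δl_i)·tanφ'] / Σ W_i sinα_i, with Δl_i = b_i / cosα_i.
Slice 1: Δl = 2.6/cos(-5.1°) = 2.610 m; N'_1 = 129·cos(-5.1°) − 24·2.610 = 65.8; c'Δl = 3.92; W sinα = -11.5
Slice 2: Δl = 1.6/cos12.7° = 1.640 m; N'_2 = 104·cos12.7° − 20·1.640 = 68.7; c'Δl = 2.46; W sinα = 22.9
Slice 3: Δl = 2.6/cos32.1° = 3.069 m; N'_3 = 130·cos32.1° − 15·3.069 = 64.1; c'Δl = 4.60; W sinα = 69.1
Slice 4: Δl = 1.2/cos54.2° = 2.051 m; N'_4 = 22·cos54.2° − 3·2.051 = 6.7; c'Δl = 3.08; W sinα = 17.8
Σc'Δl = 14.1 kN/m; ΣN' = 205.3 kN/m; ΣW sinα = 98.3 kN/m
Resisting = 14.1 + 205.3·tan31.5° = 14.1 + 125.8 = 139.9 kN/m
FS = 139.9 / 98.3 = 1.422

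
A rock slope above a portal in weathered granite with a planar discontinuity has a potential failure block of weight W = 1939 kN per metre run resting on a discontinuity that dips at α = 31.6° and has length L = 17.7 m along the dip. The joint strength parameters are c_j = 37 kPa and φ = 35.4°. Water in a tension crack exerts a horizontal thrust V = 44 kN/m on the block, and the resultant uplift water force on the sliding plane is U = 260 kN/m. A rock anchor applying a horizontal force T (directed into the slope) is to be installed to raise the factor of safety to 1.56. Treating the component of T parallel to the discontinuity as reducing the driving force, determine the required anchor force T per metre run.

T = 9 kN/m

Resolving forces along and normal to the sliding plane, with the horizontal anchor force T adding T·sinα to the effective normal force and T·cosα acting up the plane against the driving force:
FS = [c_jL + (W cosα − U − V sinα + T sinα) tanφ] / [W sinα + V cosα − T cosα]
Without the anchor: N' = 1368.4 kN/m, driving T_d = 1053.5 kN/m, resisting R = 37·17.7 + 1368.4·tan35.4° = 1627.4 kN/m, FS = 1.54.
Setting FS = 1.56 and solving for T:
1.56·(1053.5 − T cos31.6°) = 1627.4 + T sin31.6°·tan35.4°
T·(sin31.6°·tan35.4° + 1.56·cos31.6°) = 1.56·1053.5 − 1627.4
T·(0.5240·0.7107 + 1.56·0.8517) = 1643.4 − 1627.4 = 16.0
T·1.7011 = 16.0
T = 9.4 kN/m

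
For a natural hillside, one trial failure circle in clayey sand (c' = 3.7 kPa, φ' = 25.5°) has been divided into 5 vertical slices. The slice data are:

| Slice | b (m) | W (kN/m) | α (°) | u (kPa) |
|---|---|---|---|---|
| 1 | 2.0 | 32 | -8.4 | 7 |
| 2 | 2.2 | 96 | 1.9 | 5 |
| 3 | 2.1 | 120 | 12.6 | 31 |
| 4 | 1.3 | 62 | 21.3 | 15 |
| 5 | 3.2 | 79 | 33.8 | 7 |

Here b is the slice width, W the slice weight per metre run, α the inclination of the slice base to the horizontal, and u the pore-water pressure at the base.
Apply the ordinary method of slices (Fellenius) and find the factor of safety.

FS = 1.67

Ordinary method of slices: FS = Σ[c'·Δl_i + (W_i cosα_i − u_i·Δl_i)·tanφ'] / Σ W_i sinα_i, with Δl_i = b_i / cosα_i.
Slice 1: Δl = 2.0/cos(-8.4°) = 2.022 m; N'_1 = 32·cos(-8.4°) − 7·2.022 = 17.5; c'Δl = 7.48; W sinα = -4.7
Slice 2: Δl = 2.2/cos1.9° = 2.201 m; N'_2 = 96·cos1.9° − 5·2.201 = 84.9; c'Δl = 8.14; W sinα = 3.2
Slice 3: Δl = 2.1/cos12.6° = 2.152 m; N'_3 = 120·cos12.6° − 31·2.152 = 50.4; c'Δl = 7.96; W sinα = 26.2
Slice 4: Δl = 1.3/cos21.3° = 1.395 m; N'_4 = 62·cos21.3° − 15·1.395 = 36.8; c'Δl = 5.16; W sinα = 22.5
Slice 5: Δl = 3.2/cos33.8° = 3.851 m; N'_5 = 79·cos33.8° − 7·3.851 = 38.7; c'Δl = 14.25; W sinα = 43.9
Σc'Δl = 43.0 kN/m; ΣN' = 228.4 kN/m; ΣW sinα = 91.2 kN/m
Resisting = 43.0 + 228.4·tan25.5° = 43.0 + 108.9 = 151.9 kN/m
FS = 151.9 / 91.2 = 1.667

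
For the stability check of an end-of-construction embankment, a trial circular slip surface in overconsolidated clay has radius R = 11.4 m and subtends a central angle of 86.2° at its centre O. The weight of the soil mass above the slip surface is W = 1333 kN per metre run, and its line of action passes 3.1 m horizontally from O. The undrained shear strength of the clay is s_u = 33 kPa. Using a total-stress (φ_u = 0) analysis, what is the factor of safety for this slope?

Taking moments about the centre O, the resisting moment is provided by the undrained shear strength acting along the arc:
Arc length L_a = R·θ = 11.4·(86.2°·π/180) = 11.4·1.5045 = 17.15 m
M_R = s_u·L_a·R = 33·17.15·11.4 = 6452.2 kN·m/m
M_D = W·d = 1333·3.1 = 4132.3 kN·m/m
FS = M_R / M_D = 6452.2 / 4132.3 = 1.561

FS = 1.56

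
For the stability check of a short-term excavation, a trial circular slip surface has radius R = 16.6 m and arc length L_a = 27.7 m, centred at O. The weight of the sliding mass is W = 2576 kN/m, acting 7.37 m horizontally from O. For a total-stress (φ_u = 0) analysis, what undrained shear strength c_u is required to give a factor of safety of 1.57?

FS = c_u·L_a·R / (W·d), so c_u = FS·W·d / (L_a·R).
c_u = 1.57·2576·7.37 / (27.70·16.6) = 29806.6 / 459.82 = 64.82 kPa

c_u = 64.8 kPa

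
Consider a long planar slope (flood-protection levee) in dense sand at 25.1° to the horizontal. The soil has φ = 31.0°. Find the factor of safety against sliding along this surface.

For a dry cohesionless infinite slope the factor of safety is FS = tanφ / tanβ.
FS = tan31.0° / tan25.1° = 0.6009 / 0.4684 = 1.283

FS = 1.28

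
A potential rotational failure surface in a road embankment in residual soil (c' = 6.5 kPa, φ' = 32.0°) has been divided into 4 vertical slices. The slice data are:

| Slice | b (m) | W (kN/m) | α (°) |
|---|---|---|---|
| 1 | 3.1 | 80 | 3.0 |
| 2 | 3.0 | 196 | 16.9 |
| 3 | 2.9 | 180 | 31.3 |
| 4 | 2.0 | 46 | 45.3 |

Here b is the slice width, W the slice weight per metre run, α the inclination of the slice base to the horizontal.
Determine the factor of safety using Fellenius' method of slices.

FS = 1.95

Ordinary method of slices: FS = Σ[c'·Δl_i + (W_i cosα_i)·tanφ'] / Σ W_i sinα_i, with Δl_i = b_i / cosα_i.
Slice 1: Δl = 3.1/cos3.0° = 3.104 m; N'_1 = 80·cos3.0° = 79.9; c'Δl = 20.18; W sinα = 4.2
Slice 2: Δl = 3.0/cos16.9° = 3.135 m; N'_2 = 196·cos16.9° = 187.5; c'Δl = 20.38; W sinα = 57.0
Slice 3: Δl = 2.9/cos31.3° = 3.394 m; N'_3 = 180·cos31.3° = 153.8; c'Δl = 22.06; W sinα = 93.5
Slice 4: Δl = 2.0/cos45.3° = 2.843 m; N'_4 = 46·cos45.3° = 32.4; c'Δl = 18.48; W sinα = 32.7
Σc'Δl = 81.1 kN/m; ΣN' = 453.6 kN/m; ΣW sinα = 187.4 kN/m
Resisting = 81.1 + 453.6·tan32.0° = 81.1 + 283.4 = 364.5 kN/m
FS = 364.5 / 187.4 = 1.945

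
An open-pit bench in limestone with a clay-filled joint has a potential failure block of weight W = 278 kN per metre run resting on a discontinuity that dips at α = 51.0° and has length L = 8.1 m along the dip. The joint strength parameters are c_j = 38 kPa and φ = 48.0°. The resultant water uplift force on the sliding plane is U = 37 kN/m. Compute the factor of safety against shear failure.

Resolving the block weight along and normal to the plane and applying the Mohr–Coulomb strength on the joint:
N' = W cosα − U = 278·cos51.0° − 37 = 138.0 kN/m
Driving force T = W sinα = 278·sin51.0° = 216.0 kN/m
Resisting force R = c_j·L + N'·tanφ = 38·8.1 + 138.0·tan48.0° = 307.8 + 153.2 = 461.0 kN/m
FS = R / T = 461.0 / 216.0 = 2.134

FS = 2.13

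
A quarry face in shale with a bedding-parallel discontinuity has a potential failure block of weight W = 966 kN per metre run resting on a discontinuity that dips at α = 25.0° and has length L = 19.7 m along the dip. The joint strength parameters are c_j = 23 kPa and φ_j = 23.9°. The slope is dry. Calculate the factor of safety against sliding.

FS = 2.06

Resolving the block weight along and normal to the plane and applying the Mohr–Coulomb strength on the joint:
N' = W cosα = 966·cos25.0° = 875.5 kN/m
Driving force T = W sinα = 966·sin25.0° = 408.2 kN/m
Resisting force R = c_j·L + N'·tanφ_j = 23·19.7 + 875.5·tan23.9° = 453.1 + 388.0 = 841.1 kN/m
FS = R / T = 841.1 / 408.2 = 2.060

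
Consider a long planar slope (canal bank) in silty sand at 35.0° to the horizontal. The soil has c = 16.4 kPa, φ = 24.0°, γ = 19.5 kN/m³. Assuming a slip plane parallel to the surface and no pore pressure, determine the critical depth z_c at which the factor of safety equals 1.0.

z_c = 4.92 m

Setting FS = 1.00 in FS = [c + γz cos²β tanφ] / [γz sinβ cosβ] and solving for z:
z = c / [γ cosβ (FS·sinβ − cosβ·tanφ)]
  = 16.4 / [19.5·cos35.0°·(1.00·sin35.0° − cos35.0°·tan24.0°)]
  = 16.4 / [19.5·0.8192·(1.00·0.5736 − 0.8192·0.4452)]
  = 16.4 / 3.3363 = 4.916 m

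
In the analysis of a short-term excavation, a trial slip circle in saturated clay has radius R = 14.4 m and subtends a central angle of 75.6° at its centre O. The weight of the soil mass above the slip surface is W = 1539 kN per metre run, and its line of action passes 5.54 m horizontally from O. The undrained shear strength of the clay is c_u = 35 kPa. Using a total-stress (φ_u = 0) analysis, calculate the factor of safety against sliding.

Taking moments about the centre O, the resisting moment is provided by the undrained shear strength acting along the arc:
Arc length L_a = R·θ = 14.4·(75.6°·π/180) = 14.4·1.3195 = 19.00 m
M_R = c_u·L_a·R = 35·19.00·14.4 = 9576.2 kN·m/m
M_D = W·d = 1539·5.54 = 8526.1 kN·m/m
FS = M_R / M_D = 9576.2 / 8526.1 = 1.123

FS = 1.12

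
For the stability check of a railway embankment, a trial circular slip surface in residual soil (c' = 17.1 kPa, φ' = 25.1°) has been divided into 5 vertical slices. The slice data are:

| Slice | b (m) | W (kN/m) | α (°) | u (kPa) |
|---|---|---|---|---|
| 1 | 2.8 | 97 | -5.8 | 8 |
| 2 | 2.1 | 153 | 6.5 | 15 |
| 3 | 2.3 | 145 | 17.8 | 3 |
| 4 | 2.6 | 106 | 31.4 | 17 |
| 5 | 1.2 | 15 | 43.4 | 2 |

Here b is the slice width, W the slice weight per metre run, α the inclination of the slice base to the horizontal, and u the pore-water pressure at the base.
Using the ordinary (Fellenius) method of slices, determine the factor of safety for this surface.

Ordinary method of slices: FS = Σ[c'·Δl_i + (W_i cosα_i − u_i·Δl_i)·tanφ'] / Σ W_i sinα_i, with Δl_i = b_i / cosα_i.
Slice 1: Δl = 2.8/cos(-5.8°) = 2.814 m; N'_1 = 97·cos(-5.8°) − 8·2.814 = 74.0; c'Δl = 48.13; W sinα = -9.8
Slice 2: Δl = 2.1/cos6.5° = 2.114 m; N'_2 = 153·cos6.5° − 15·2.114 = 120.3; c'Δl = 36.14; W sinα = 17.3
Slice 3: Δl = 2.3/cos17.8° = 2.416 m; N'_3 = 145·cos17.8° − 3·2.416 = 130.8; c'Δl = 41.31; W sinα = 44.3
Slice 4: Δl = 2.6/cos31.4° = 3.046 m; N'_4 = 106·cos31.4° − 17·3.046 = 38.7; c'Δl = 52.09; W sinα = 55.2
Slice 5: Δl = 1.2/cos43.4° = 1.652 m; N'_5 = 15·cos43.4° − 2·1.652 = 7.6; c'Δl = 28.24; W sinα = 10.3
Σc'Δl = 205.9 kN/m; ΣN' = 371.4 kN/m; ΣW sinα = 117.4 kN/m
Resisting = 205.9 + 371.4·tan25.1° = 205.9 + 174.0 = 379.9 kN/m
FS = 379.9 / 117.4 = 3.236

FS = 3.24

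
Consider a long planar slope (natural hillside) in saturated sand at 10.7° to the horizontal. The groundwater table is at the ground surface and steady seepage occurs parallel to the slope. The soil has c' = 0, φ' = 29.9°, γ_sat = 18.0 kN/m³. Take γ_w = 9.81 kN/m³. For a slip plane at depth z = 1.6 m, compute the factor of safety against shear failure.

With seepage parallel to the slope and the water table at the surface, the effective normal stress on the slip plane uses the buoyant unit weight γ' = γ_sat − γ_w while the driving shear stress uses γ_sat:
FS = [c' + γ' z cos²β tanφ'] / [γ_sat z sinβ cosβ]
(For c' = 0 this reduces to FS = (γ'/γ_sat)·tanφ'/tanβ.)
γ' = 18.0 − 9.81 = 8.19 kN/m³
Numerator = 0.0 + 8.19·1.6·cos²10.7°·tan29.9° = 0.0 + 8.19·1.6·0.9655·0.5750 = 7.275 kPa
Denominator = 18.0·1.6·sin10.7°·cos10.7° = 18.0·1.6·0.1857·0.9826 = 5.254 kPa
FS = 7.275 / 5.254 = 1.385

FS = 1.38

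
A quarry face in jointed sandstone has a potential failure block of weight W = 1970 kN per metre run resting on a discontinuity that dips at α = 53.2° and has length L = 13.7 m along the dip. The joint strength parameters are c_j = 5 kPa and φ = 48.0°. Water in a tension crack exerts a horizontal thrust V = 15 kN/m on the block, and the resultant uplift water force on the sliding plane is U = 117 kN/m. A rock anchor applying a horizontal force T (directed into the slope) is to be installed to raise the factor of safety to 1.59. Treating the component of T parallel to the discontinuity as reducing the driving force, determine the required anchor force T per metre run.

T = 699 kN/m

Resolving forces along and normal to the sliding plane, with the horizontal anchor force T adding T·sinα to the effective normal force and T·cosα acting up the plane against the driving force:
FS = [c_jL + (W cosα − U − V sinα + T sinα) tanφ] / [W sinα + V cosα − T cosα]
Without the anchor: N' = 1051.1 kN/m, driving T_d = 1586.4 kN/m, resisting R = 5·13.7 + 1051.1·tan48.0° = 1235.8 kN/m, FS = 0.78.
Setting FS = 1.59 and solving for T:
1.59·(1586.4 − T cos53.2°) = 1235.8 + T sin53.2°·tan48.0°
T·(sin53.2°·tan48.0° + 1.59·cos53.2°) = 1.59·1586.4 − 1235.8
T·(0.8007·1.1106 + 1.59·0.5990) = 2522.4 − 1235.8 = 1286.6
T·1.8417 = 1286.6
T = 698.6 kN/m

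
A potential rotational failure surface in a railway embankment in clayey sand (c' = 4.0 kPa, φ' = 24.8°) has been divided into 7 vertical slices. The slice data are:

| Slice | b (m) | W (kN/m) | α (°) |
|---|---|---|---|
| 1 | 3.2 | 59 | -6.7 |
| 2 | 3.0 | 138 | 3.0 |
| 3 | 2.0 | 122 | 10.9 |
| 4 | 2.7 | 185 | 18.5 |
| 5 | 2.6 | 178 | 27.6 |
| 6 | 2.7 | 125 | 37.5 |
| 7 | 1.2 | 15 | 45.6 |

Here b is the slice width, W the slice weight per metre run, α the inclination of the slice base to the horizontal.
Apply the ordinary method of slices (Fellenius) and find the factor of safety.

Ordinary method of slices: FS = Σ[c'·Δl_i + (W_i cosα_i)·tanφ'] / Σ W_i sinα_i, with Δl_i = b_i / cosα_i.
Slice 1: Δl = 3.2/cos(-6.7°) = 3.222 m; N'_1 = 59·cos(-6.7°) = 58.6; c'Δl = 12.89; W sinα = -6.9
Slice 2: Δl = 3.0/cos3.0° = 3.004 m; N'_2 = 138·cos3.0° = 137.8; c'Δl = 12.02; W sinα = 7.2
Slice 3: Δl = 2.0/cos10.9° = 2.037 m; N'_3 = 122·cos10.9° = 119.8; c'Δl = 8.15; W sinα = 23.1
Slice 4: Δl = 2.7/cos18.5° = 2.847 m; N'_4 = 185·cos18.5° = 175.4; c'Δl = 11.39; W sinα = 58.7
Slice 5: Δl = 2.6/cos27.6° = 2.934 m; N'_5 = 178·cos27.6° = 157.7; c'Δl = 11.74; W sinα = 82.5
Slice 6: Δl = 2.7/cos37.5° = 3.403 m; N'_6 = 125·cos37.5° = 99.2; c'Δl = 13.61; W sinα = 76.1
Slice 7: Δl = 1.2/cos45.6° = 1.715 m; N'_7 = 15·cos45.6° = 10.5; c'Δl = 6.86; W sinα = 10.7
Σc'Δl = 76.6 kN/m; ΣN' = 759.1 kN/m; ΣW sinα = 251.4 kN/m
Resisting = 76.6 + 759.1·tan24.8° = 76.6 + 350.7 = 427.4 kN/m
FS = 427.4 / 251.4 = 1.700

FS = 1.70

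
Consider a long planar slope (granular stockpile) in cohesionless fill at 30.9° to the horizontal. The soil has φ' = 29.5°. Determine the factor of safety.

FS = 0.95

For a dry cohesionless infinite slope the factor of safety is FS = tanφ' / tanβ.
FS = tan29.5° / tan30.9° = 0.5658 / 0.5985 = 0.945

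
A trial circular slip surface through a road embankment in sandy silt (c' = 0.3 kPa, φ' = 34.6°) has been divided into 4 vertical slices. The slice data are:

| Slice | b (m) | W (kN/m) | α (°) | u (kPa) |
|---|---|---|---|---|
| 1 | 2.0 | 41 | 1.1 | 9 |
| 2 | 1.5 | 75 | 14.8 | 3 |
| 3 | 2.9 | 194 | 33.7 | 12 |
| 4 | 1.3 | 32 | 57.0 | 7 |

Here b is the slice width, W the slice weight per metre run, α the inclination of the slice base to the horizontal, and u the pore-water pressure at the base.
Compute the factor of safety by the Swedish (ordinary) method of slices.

Ordinary method of slices: FS = Σ[c'·Δl_i + (W_i cosα_i − u_i·Δl_i)·tanφ'] / Σ W_i sinα_i, with Δl_i = b_i / cosα_i.
Slice 1: Δl = 2.0/cos1.1° = 2.000 m; N'_1 = 41·cos1.1° − 9·2.000 = 23.0; c'Δl = 0.60; W sinα = 0.8
Slice 2: Δl = 1.5/cos14.8° = 1.551 m; N'_2 = 75·cos14.8° − 3·1.551 = 67.9; c'Δl = 0.47; W sinα = 19.2
Slice 3: Δl = 2.9/cos33.7° = 3.486 m; N'_3 = 194·cos33.7° − 12·3.486 = 119.6; c'Δl = 1.05; W sinα = 107.6
Slice 4: Δl = 1.3/cos57.0° = 2.387 m; N'_4 = 32·cos57.0° − 7·2.387 = 0.7; c'Δl = 0.72; W sinα = 26.8
Σc'Δl = 2.8 kN/m; ΣN' = 211.1 kN/m; ΣW sinα = 154.4 kN/m
Resisting = 2.8 + 211.1·tan34.6° = 2.8 + 145.7 = 148.5 kN/m
FS = 148.5 / 154.4 = 0.962

FS = 0.96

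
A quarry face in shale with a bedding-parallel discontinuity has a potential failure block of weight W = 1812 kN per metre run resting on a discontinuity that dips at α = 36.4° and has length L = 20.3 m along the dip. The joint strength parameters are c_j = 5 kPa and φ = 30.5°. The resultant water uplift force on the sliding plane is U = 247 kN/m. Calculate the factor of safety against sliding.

FS = 0.76

Resolving the block weight along and normal to the plane and applying the Mohr–Coulomb strength on the joint:
N' = W cosα − U = 1812·cos36.4° − 247 = 1211.5 kN/m
Driving force T = W sinα = 1812·sin36.4° = 1075.3 kN/m
Resisting force R = c_j·L + N'·tanφ = 5·20.3 + 1211.5·tan30.5° = 101.5 + 713.6 = 815.1 kN/m
FS = R / T = 815.1 / 1075.3 = 0.758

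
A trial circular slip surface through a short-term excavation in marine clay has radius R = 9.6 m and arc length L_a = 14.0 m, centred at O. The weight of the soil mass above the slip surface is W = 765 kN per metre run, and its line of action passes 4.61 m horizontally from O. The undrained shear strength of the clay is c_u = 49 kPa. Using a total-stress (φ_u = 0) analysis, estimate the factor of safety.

Taking moments about the centre O, the resisting moment is provided by the undrained shear strength acting along the arc:
M_R = c_u·L_a·R = 49·14.00·9.6 = 6585.6 kN·m/m
M_D = W·d = 765·4.61 = 3526.7 kN·m/m
FS = M_R / M_D = 6585.6 / 3526.7 = 1.867

FS = 1.87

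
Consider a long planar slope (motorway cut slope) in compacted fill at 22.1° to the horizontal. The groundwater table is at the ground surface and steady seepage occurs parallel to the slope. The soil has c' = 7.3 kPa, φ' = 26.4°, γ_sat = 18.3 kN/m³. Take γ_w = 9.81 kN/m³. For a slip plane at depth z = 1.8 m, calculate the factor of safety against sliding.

FS = 1.20

With seepage parallel to the slope and the water table at the surface, the effective normal stress on the slip plane uses the buoyant unit weight γ' = γ_sat − γ_w while the driving shear stress uses γ_sat:
FS = [c' + γ' z cos²β tanφ'] / [γ_sat z sinβ cosβ]
γ' = 18.3 − 9.81 = 8.49 kN/m³
Numerator = 7.3 + 8.49·1.8·cos²22.1°·tan26.4° = 7.3 + 8.49·1.8·0.8585·0.4964 = 13.812 kPa
Denominator = 18.3·1.8·sin22.1°·cos22.1° = 18.3·1.8·0.3762·0.9265 = 11.482 kPa
FS = 13.812 / 11.482 = 1.203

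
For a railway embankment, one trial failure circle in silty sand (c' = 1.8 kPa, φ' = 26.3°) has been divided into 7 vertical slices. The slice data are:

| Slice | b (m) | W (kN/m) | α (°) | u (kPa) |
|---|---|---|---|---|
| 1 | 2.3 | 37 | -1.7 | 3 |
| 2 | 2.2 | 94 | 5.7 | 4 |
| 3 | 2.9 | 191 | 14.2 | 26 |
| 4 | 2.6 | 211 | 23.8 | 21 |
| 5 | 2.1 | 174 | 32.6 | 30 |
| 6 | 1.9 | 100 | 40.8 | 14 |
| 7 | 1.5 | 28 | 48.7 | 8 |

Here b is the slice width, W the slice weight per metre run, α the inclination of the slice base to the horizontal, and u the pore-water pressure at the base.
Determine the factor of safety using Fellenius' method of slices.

Ordinary method of slices: FS = Σ[c'·Δl_i + (W_i cosα_i − u_i·Δl_i)·tanφ'] / Σ W_i sinα_i, with Δl_i = b_i / cosα_i.
Slice 1: Δl = 2.3/cos(-1.7°) = 2.301 m; N'_1 = 37·cos(-1.7°) − 3·2.301 = 30.1; c'Δl = 4.14; W sinα = -1.1
Slice 2: Δl = 2.2/cos5.7° = 2.211 m; N'_2 = 94·cos5.7° − 4·2.211 = 84.7; c'Δl = 3.98; W sinα = 9.3
Slice 3: Δl = 2.9/cos14.2° = 2.991 m; N'_3 = 191·cos14.2° − 26·2.991 = 107.4; c'Δl = 5.38; W sinα = 46.9
Slice 4: Δl = 2.6/cos23.8° = 2.842 m; N'_4 = 211·cos23.8° − 21·2.842 = 133.4; c'Δl = 5.11; W sinα = 85.1
Slice 5: Δl = 2.1/cos32.6° = 2.493 m; N'_5 = 174·cos32.6° − 30·2.493 = 71.8; c'Δl = 4.49; W sinα = 93.7
Slice 6: Δl = 1.9/cos40.8° = 2.510 m; N'_6 = 100·cos40.8° − 14·2.510 = 40.6; c'Δl = 4.52; W sinα = 65.3
Slice 7: Δl = 1.5/cos48.7° = 2.273 m; N'_7 = 28·cos48.7° − 8·2.273 = 0.3; c'Δl = 4.09; W sinα = 21.0
Σc'Δl = 31.7 kN/m; ΣN' = 468.2 kN/m; ΣW sinα = 320.4 kN/m
Resisting = 31.7 + 468.2·tan26.3° = 31.7 + 231.4 = 263.1 kN/m
FS = 263.1 / 320.4 = 0.821

FS = 0.82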